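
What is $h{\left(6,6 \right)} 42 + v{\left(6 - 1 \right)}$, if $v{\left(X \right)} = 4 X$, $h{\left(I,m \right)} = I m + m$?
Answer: $1784$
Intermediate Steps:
$h{\left(I,m \right)} = m + I m$
$h{\left(6,6 \right)} 42 + v{\left(6 - 1 \right)} = 6 \left(1 + 6\right) 42 + 4 \left(6 - 1\right) = 6 \cdot 7 \cdot 42 + 4 \left(6 - 1\right) = 42 \cdot 42 + 4 \cdot 5 = 1764 + 20 = 1784$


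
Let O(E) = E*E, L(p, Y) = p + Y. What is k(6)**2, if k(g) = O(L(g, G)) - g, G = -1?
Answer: 361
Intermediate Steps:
L(p, Y) = Y + p
O(E) = E**2
k(g) = (-1 + g)**2 - g
k(6)**2 = ((-1 + 6)**2 - 1*6)**2 = (5**2 - 6)**2 = (25 - 6)**2 = 19**2 = 361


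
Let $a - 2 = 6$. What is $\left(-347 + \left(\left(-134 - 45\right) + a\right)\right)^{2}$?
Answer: $268324$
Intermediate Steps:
$a = 8$ ($a = 2 + 6 = 8$)
$\left(-347 + \left(\left(-134 - 45\right) + a\right)\right)^{2} = \left(-347 + \left(\left(-134 - 45\right) + 8\right)\right)^{2} = \left(-347 + \left(-179 + 8\right)\right)^{2} = \left(-347 - 171\right)^{2} = \left(-518\right)^{2} = 268324$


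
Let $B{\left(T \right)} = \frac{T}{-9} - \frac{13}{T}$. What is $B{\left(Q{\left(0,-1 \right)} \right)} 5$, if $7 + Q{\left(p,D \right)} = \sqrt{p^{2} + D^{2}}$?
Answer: $\frac{85}{6} \approx 14.167$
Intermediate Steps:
$Q{\left(p,D \right)} = -7 + \sqrt{D^{2} + p^{2}}$ ($Q{\left(p,D \right)} = -7 + \sqrt{p^{2} + D^{2}} = -7 + \sqrt{D^{2} + p^{2}}$)
$B{\left(T \right)} = - \frac{13}{T} - \frac{T}{9}$ ($B{\left(T \right)} = T \left(- \frac{1}{9}\right) - \frac{13}{T} = - \frac{T}{9} - \frac{13}{T} = - \frac{13}{T} - \frac{T}{9}$)
$B{\left(Q{\left(0,-1 \right)} \right)} 5 = \left(- \frac{13}{-7 + \sqrt{\left(-1\right)^{2} + 0^{2}}} - \frac{-7 + \sqrt{\left(-1\right)^{2} + 0^{2}}}{9}\right) 5 = \left(- \frac{13}{-7 + \sqrt{1 + 0}} - \frac{-7 + \sqrt{1 + 0}}{9}\right) 5 = \left(- \frac{13}{-7 + \sqrt{1}} - \frac{-7 + \sqrt{1}}{9}\right) 5 = \left(- \frac{13}{-7 + 1} - \frac{-7 + 1}{9}\right) 5 = \left(- \frac{13}{-6} - - \frac{2}{3}\right) 5 = \left(\left(-13\right) \left(- \frac{1}{6}\right) + \frac{2}{3}\right) 5 = \left(\frac{13}{6} + \frac{2}{3}\right) 5 = \frac{17}{6} \cdot 5 = \frac{85}{6}$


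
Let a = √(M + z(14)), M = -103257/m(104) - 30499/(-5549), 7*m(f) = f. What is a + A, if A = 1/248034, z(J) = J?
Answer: 1/248034 + I*√577032578736614/288548 ≈ 4.0317e-6 + 83.25*I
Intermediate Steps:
m(f) = f/7
A = 1/248034 ≈ 4.0317e-6
M = -4007639755/577096 (M = -103257/((⅐)*104) - 30499/(-5549) = -103257/104/7 - 30499*(-1/5549) = -103257*7/104 + 30499/5549 = -722799/104 + 30499/5549 = -4007639755/577096 ≈ -6944.5)
a = I*√577032578736614/288548 (a = √(-4007639755/577096 + 14) = √(-3999560411/577096) = I*√577032578736614/288548 ≈ 83.25*I)
a + A = I*√577032578736614/288548 + 1/248034 = 1/248034 + I*√577032578736614/288548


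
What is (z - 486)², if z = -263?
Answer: 561001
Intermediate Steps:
(z - 486)² = (-263 - 486)² = (-749)² = 561001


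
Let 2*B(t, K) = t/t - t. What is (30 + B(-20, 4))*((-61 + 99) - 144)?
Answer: -4293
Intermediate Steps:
B(t, K) = ½ - t/2 (B(t, K) = (t/t - t)/2 = (1 - t)/2 = ½ - t/2)
(30 + B(-20, 4))*((-61 + 99) - 144) = (30 + (½ - ½*(-20)))*((-61 + 99) - 144) = (30 + (½ + 10))*(38 - 144) = (30 + 21/2)*(-106) = (81/2)*(-106) = -4293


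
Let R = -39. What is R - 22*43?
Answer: -985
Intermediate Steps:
R - 22*43 = -39 - 22*43 = -39 - 946 = -985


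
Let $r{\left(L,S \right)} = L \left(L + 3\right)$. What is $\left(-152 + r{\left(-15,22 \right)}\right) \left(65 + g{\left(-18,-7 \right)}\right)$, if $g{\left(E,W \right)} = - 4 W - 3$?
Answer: $2520$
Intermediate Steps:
$g{\left(E,W \right)} = -3 - 4 W$
$r{\left(L,S \right)} = L \left(3 + L\right)$
$\left(-152 + r{\left(-15,22 \right)}\right) \left(65 + g{\left(-18,-7 \right)}\right) = \left(-152 - 15 \left(3 - 15\right)\right) \left(65 - -25\right) = \left(-152 - -180\right) \left(65 + \left(-3 + 28\right)\right) = \left(-152 + 180\right) \left(65 + 25\right) = 28 \cdot 90 = 2520$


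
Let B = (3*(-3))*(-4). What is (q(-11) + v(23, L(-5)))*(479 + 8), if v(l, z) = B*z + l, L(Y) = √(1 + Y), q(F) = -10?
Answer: 6331 + 35064*I ≈ 6331.0 + 35064.0*I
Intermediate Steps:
B = 36 (B = -9*(-4) = 36)
v(l, z) = l + 36*z (v(l, z) = 36*z + l = l + 36*z)
(q(-11) + v(23, L(-5)))*(479 + 8) = (-10 + (23 + 36*√(1 - 5)))*(479 + 8) = (-10 + (23 + 36*√(-4)))*487 = (-10 + (23 + 36*(2*I)))*487 = (-10 + (23 + 72*I))*487 = (13 + 72*I)*487 = 6331 + 35064*I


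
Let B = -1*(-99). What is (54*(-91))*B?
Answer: -486486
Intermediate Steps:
B = 99
(54*(-91))*B = (54*(-91))*99 = -4914*99 = -486486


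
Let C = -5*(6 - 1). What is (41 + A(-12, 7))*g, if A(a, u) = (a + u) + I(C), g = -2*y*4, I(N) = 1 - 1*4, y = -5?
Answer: 1320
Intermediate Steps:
C = -25 (C = -5*5 = -25)
I(N) = -3 (I(N) = 1 - 4 = -3)
g = 40 (g = -2*(-5)*4 = 10*4 = 40)
A(a, u) = -3 + a + u (A(a, u) = (a + u) - 3 = -3 + a + u)
(41 + A(-12, 7))*g = (41 + (-3 - 12 + 7))*40 = (41 - 8)*40 = 33*40 = 1320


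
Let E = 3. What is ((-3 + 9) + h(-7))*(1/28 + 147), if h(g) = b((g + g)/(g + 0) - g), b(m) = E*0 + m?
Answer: 61755/28 ≈ 2205.5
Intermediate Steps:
b(m) = m (b(m) = 3*0 + m = 0 + m = m)
h(g) = 2 - g (h(g) = (g + g)/(g + 0) - g = (2*g)/g - g = 2 - g)
((-3 + 9) + h(-7))*(1/28 + 147) = ((-3 + 9) + (2 - 1*(-7)))*(1/28 + 147) = (6 + (2 + 7))*(1/28 + 147) = (6 + 9)*(4117/28) = 15*(4117/28) = 61755/28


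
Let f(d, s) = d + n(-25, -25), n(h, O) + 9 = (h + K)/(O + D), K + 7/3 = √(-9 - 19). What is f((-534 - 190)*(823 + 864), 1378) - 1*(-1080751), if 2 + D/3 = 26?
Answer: -19831168/141 + 2*I*√7/47 ≈ -1.4065e+5 + 0.11259*I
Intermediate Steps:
D = 72 (D = -6 + 3*26 = -6 + 78 = 72)
K = -7/3 + 2*I*√7 (K = -7/3 + √(-9 - 19) = -7/3 + √(-28) = -7/3 + 2*I*√7 ≈ -2.3333 + 5.2915*I)
n(h, O) = -9 + (-7/3 + h + 2*I*√7)/(72 + O) (n(h, O) = -9 + (h + (-7/3 + 2*I*√7))/(O + 72) = -9 + (-7/3 + h + 2*I*√7)/(72 + O))
f(d, s) = -1351/141 + d + 2*I*√7/47 (f(d, s) = d + (-1951/3 - 25 - 9*(-25) + 2*I*√7)/(72 - 25) = d + (-1951/3 - 25 + 225 + 2*I*√7)/47 = d + (-1351/3 + 2*I*√7)/47 = d + (-1351/141 + 2*I*√7/47) = -1351/141 + d + 2*I*√7/47)
f((-534 - 190)*(823 + 864), 1378) - 1*(-1080751) = (-1351/141 + (-534 - 190)*(823 + 864) + 2*I*√7/47) - 1*(-1080751) = (-1351/141 - 724*1687 + 2*I*√7/47) + 1080751 = (-1351/141 - 1221388 + 2*I*√7/47) + 1080751 = (-172217059/141 + 2*I*√7/47) + 1080751 = -19831168/141 + 2*I*√7/47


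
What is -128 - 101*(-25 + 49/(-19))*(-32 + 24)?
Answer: -425824/19 ≈ -22412.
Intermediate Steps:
-128 - 101*(-25 + 49/(-19))*(-32 + 24) = -128 - 101*(-25 + 49*(-1/19))*(-8) = -128 - 101*(-25 - 49/19)*(-8) = -128 - (-52924)*(-8)/19 = -128 - 101*4192/19 = -128 - 423392/19 = -425824/19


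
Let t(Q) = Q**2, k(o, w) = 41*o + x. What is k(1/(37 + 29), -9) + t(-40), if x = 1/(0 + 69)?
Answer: 2429765/1518 ≈ 1600.6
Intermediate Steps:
x = 1/69 ≈ 0.014493
k(o, w) = 1/69 + 41*o (k(o, w) = 41*o + 1/69 = 1/69 + 41*o)
k(1/(37 + 29), -9) + t(-40) = (1/69 + 41/(37 + 29)) + (-40)**2 = (1/69 + 41/66) + 1600 = 965/1518 + 1600 = 2429765/1518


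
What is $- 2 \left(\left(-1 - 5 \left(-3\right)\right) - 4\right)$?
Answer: $-20$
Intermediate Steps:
$- 2 \left(\left(-1 - 5 \left(-3\right)\right) - 4\right) = - 2 \left(\left(-1 - -15\right) - 4\right) = - 2 \left(\left(-1 + 15\right) - 4\right) = - 2 \left(14 - 4\right) = \left(-2\right) 10 = -20$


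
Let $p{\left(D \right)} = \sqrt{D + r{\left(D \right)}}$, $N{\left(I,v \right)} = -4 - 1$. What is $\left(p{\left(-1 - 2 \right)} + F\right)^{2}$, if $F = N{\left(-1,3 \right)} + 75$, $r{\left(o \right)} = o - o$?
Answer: $\left(70 + i \sqrt{3}\right)^{2} \approx 4897.0 + 242.49 i$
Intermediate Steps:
$N{\left(I,v \right)} = -5$
$r{\left(o \right)} = 0$
$p{\left(D \right)} = \sqrt{D}$ ($p{\left(D \right)} = \sqrt{D + 0} = \sqrt{D}$)
$F = 70$ ($F = -5 + 75 = 70$)
$\left(p{\left(-1 - 2 \right)} + F\right)^{2} = \left(\sqrt{-1 - 2} + 70\right)^{2} = \left(\sqrt{-3} + 70\right)^{2} = \left(i \sqrt{3} + 70\right)^{2} = \left(70 + i \sqrt{3}\right)^{2}$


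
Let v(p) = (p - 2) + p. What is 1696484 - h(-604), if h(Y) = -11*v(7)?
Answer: 1696616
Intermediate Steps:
v(p) = -2 + 2*p (v(p) = (-2 + p) + p = -2 + 2*p)
h(Y) = -132 (h(Y) = -11*(-2 + 2*7) = -11*(-2 + 14) = -11*12 = -132)
1696484 - h(-604) = 1696484 - 1*(-132) = 1696484 + 132 = 1696616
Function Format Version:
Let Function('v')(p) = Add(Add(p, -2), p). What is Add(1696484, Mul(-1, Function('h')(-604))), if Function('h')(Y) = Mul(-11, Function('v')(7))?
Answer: 1696616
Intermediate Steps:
Function('v')(p) = Add(-2, Mul(2, p)) (Function('v')(p) = Add(Add(-2, p), p) = Add(-2, Mul(2, p)))
Function('h')(Y) = -132 (Function('h')(Y) = Mul(-11, Add(-2, Mul(2, 7))) = Mul(-11, Add(-2, 14)) = Mul(-11, 12) = -132)
Add(1696484, Mul(-1, Function('h')(-604))) = Add(1696484, Mul(-1, -132)) = Add(1696484, 132) = 1696616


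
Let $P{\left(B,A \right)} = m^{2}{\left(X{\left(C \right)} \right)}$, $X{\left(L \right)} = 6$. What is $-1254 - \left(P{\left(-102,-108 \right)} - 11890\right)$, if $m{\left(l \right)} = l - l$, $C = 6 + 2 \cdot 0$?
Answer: $10636$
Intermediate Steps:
$C = 6$ ($C = 6 + 0 = 6$)
$m{\left(l \right)} = 0$
$P{\left(B,A \right)} = 0$ ($P{\left(B,A \right)} = 0^{2} = 0$)
$-1254 - \left(P{\left(-102,-108 \right)} - 11890\right) = -1254 - \left(0 - 11890\right) = -1254 - -11890 = -1254 + 11890 = 10636$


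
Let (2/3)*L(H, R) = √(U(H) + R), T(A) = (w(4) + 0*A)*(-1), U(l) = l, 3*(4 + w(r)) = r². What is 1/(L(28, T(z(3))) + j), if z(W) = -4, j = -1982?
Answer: -991/1964132 - √15/1964132 ≈ -0.00050652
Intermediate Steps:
w(r) = -4 + r²/3
T(A) = -4/3 (T(A) = ((-4 + (⅓)*4²) + 0*A)*(-1) = ((-4 + (⅓)*16) + 0)*(-1) = ((-4 + 16/3) + 0)*(-1) = (4/3 + 0)*(-1) = (4/3)*(-1) = -4/3)
L(H, R) = 3*√(H + R)/2
1/(L(28, T(z(3))) + j) = 1/(3*√(28 - 4/3)/2 - 1982) = 1/(3*√(80/3)/2 - 1982) = 1/(3*(4*√15/3)/2 - 1982) = 1/(2*√15 - 1982) = 1/(-1982 + 2*√15)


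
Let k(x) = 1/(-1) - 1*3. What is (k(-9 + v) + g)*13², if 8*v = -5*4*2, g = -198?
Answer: -34138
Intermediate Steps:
v = -5 (v = (-5*4*2)/8 = (-20*2)/8 = (⅛)*(-40) = -5)
k(x) = -4 (k(x) = -1 - 3 = -4)
(k(-9 + v) + g)*13² = (-4 - 198)*13² = -202*169 = -34138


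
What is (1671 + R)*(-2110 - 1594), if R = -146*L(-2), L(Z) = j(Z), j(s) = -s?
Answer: -5107816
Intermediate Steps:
L(Z) = -Z
R = -292 (R = -(-146)*(-2) = -146*2 = -292)
(1671 + R)*(-2110 - 1594) = (1671 - 292)*(-2110 - 1594) = 1379*(-3704) = -5107816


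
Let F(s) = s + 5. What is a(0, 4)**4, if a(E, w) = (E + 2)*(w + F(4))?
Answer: 456976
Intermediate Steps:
F(s) = 5 + s
a(E, w) = (2 + E)*(9 + w) (a(E, w) = (E + 2)*(w + (5 + 4)) = (2 + E)*(w + 9) = (2 + E)*(9 + w))
a(0, 4)**4 = (18 + 2*4 + 9*0 + 0*4)**4 = (18 + 8 + 0 + 0)**4 = 26**4 = 456976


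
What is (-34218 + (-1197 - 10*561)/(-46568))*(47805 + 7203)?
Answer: -10956610448892/5821 ≈ -1.8823e+9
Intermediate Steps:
(-34218 + (-1197 - 10*561)/(-46568))*(47805 + 7203) = (-34218 + (-1197 - 1*5610)*(-1/46568))*55008 = (-34218 + (-1197 - 5610)*(-1/46568))*55008 = (-34218 - 6807*(-1/46568))*55008 = (-34218 + 6807/46568)*55008 = -1593457017/46568*55008 = -10956610448892/5821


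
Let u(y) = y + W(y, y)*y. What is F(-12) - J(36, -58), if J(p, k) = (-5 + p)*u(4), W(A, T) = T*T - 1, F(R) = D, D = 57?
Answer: -1927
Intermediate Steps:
F(R) = 57
W(A, T) = -1 + T**2 (W(A, T) = T**2 - 1 = -1 + T**2)
u(y) = y + y*(-1 + y**2) (u(y) = y + (-1 + y**2)*y = y + y*(-1 + y**2))
J(p, k) = -320 + 64*p (J(p, k) = (-5 + p)*4**3 = (-5 + p)*64 = -320 + 64*p)
F(-12) - J(36, -58) = 57 - (-320 + 64*36) = 57 - (-320 + 2304) = 57 - 1*1984 = 57 - 1984 = -1927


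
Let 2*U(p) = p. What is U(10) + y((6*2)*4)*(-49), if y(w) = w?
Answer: -2347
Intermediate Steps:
U(p) = p/2
U(10) + y((6*2)*4)*(-49) = (½)*10 + ((6*2)*4)*(-49) = 5 + (12*4)*(-49) = 5 + 48*(-49) = 5 - 2352 = -2347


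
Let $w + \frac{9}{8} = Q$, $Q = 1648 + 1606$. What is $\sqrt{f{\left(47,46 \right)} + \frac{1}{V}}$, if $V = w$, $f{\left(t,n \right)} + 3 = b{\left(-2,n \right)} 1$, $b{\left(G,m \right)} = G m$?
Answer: $\frac{i \sqrt{64333462071}}{26023} \approx 9.7468 i$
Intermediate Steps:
$f{\left(t,n \right)} = -3 - 2 n$ ($f{\left(t,n \right)} = -3 + - 2 n 1 = -3 - 2 n$)
$Q = 3254$
$w = \frac{26023}{8}$ ($w = - \frac{9}{8} + 3254 = \frac{26023}{8} \approx 3252.9$)
$V = \frac{26023}{8} \approx 3252.9$
$\sqrt{f{\left(47,46 \right)} + \frac{1}{V}} = \sqrt{\left(-3 - 92\right) + \frac{1}{\frac{26023}{8}}} = \sqrt{\left(-3 - 92\right) + \frac{8}{26023}} = \sqrt{-95 + \frac{8}{26023}} = \sqrt{- \frac{2472177}{26023}} = \frac{i \sqrt{64333462071}}{26023}$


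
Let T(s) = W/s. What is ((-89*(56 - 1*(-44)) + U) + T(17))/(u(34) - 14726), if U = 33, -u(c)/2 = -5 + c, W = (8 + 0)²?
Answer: 7175/11968 ≈ 0.59951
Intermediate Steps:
W = 64 (W = 8² = 64)
u(c) = 10 - 2*c (u(c) = -2*(-5 + c) = 10 - 2*c)
T(s) = 64/s
((-89*(56 - 1*(-44)) + U) + T(17))/(u(34) - 14726) = ((-89*(56 - 1*(-44)) + 33) + 64/17)/((10 - 2*34) - 14726) = ((-89*(56 + 44) + 33) + 64*(1/17))/((10 - 68) - 14726) = ((-89*100 + 33) + 64/17)/(-58 - 14726) = ((-8900 + 33) + 64/17)/(-14784) = (-8867 + 64/17)*(-1/14784) = -150675/17*(-1/14784) = 7175/11968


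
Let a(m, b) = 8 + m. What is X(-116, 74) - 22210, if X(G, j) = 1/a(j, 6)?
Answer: -1821219/82 ≈ -22210.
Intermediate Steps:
X(G, j) = 1/(8 + j)
X(-116, 74) - 22210 = 1/(8 + 74) - 22210 = 1/82 - 22210 = -1821219/82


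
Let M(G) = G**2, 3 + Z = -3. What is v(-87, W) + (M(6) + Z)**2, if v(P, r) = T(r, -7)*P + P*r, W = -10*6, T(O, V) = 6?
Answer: 5598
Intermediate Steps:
Z = -6 (Z = -3 - 3 = -6)
W = -60
v(P, r) = 6*P + P*r
v(-87, W) + (M(6) + Z)**2 = -87*(6 - 60) + (6**2 - 6)**2 = -87*(-54) + (36 - 6)**2 = 4698 + 30**2 = 4698 + 900 = 5598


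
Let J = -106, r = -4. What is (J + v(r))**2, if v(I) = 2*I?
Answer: 12996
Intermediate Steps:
(J + v(r))**2 = (-106 + 2*(-4))**2 = (-106 - 8)**2 = (-114)**2 = 12996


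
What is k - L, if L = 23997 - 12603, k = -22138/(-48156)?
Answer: -274333663/24078 ≈ -11394.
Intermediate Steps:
k = 11069/24078 (k = -22138*(-1/48156) = 11069/24078 ≈ 0.45971)
L = 11394
k - L = 11069/24078 - 1*11394 = 11069/24078 - 11394 = -274333663/24078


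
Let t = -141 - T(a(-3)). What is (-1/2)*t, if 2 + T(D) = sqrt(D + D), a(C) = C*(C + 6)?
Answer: 139/2 + 3*I*sqrt(2)/2 ≈ 69.5 + 2.1213*I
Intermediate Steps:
a(C) = C*(6 + C)
T(D) = -2 + sqrt(2)*sqrt(D) (T(D) = -2 + sqrt(D + D) = -2 + sqrt(2*D) = -2 + sqrt(2)*sqrt(D))
t = -139 - 3*I*sqrt(2) (t = -141 - (-2 + sqrt(2)*sqrt(-3*(6 - 3))) = -141 - (-2 + sqrt(2)*sqrt(-3*3)) = -141 - (-2 + sqrt(2)*sqrt(-9)) = -141 - (-2 + sqrt(2)*(3*I)) = -141 - (-2 + 3*I*sqrt(2)) = -141 + (2 - 3*I*sqrt(2)) = -139 - 3*I*sqrt(2) ≈ -139.0 - 4.2426*I)
(-1/2)*t = (-1/2)*(-139 - 3*I*sqrt(2)) = (-1*1/2)*(-139 - 3*I*sqrt(2)) = -(-139 - 3*I*sqrt(2))/2 = 139/2 + 3*I*sqrt(2)/2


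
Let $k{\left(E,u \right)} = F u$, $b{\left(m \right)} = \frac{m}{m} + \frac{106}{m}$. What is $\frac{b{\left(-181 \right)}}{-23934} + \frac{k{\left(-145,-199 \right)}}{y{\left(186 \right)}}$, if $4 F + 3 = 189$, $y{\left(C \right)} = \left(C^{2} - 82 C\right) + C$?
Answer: $- \frac{143685041}{303243780} \approx -0.47383$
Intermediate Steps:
$y{\left(C \right)} = C^{2} - 81 C$
$b{\left(m \right)} = 1 + \frac{106}{m}$
$F = \frac{93}{2}$ ($F = - \frac{3}{4} + \frac{1}{4} \cdot 189 = - \frac{3}{4} + \frac{189}{4} = \frac{93}{2} \approx 46.5$)
$k{\left(E,u \right)} = \frac{93 u}{2}$
$\frac{b{\left(-181 \right)}}{-23934} + \frac{k{\left(-145,-199 \right)}}{y{\left(186 \right)}} = \frac{\frac{1}{-181} \left(106 - 181\right)}{-23934} + \frac{\frac{93}{2} \left(-199\right)}{186 \left(-81 + 186\right)} = \left(- \frac{1}{181}\right) \left(-75\right) \left(- \frac{1}{23934}\right) - \frac{18507}{2 \cdot 186 \cdot 105} = \frac{75}{181} \left(- \frac{1}{23934}\right) - \frac{18507}{2 \cdot 19530} = - \frac{25}{1444018} - \frac{199}{420} = - \frac{143685041}{303243780}$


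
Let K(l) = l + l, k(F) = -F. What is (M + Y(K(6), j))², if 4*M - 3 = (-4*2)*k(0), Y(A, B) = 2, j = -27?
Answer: 121/16 ≈ 7.5625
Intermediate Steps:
K(l) = 2*l
M = ¾ (M = ¾ + ((-4*2)*(-1*0))/4 = ¾ + (-8*0)/4 = ¾ + (¼)*0 = ¾ + 0 = ¾ ≈ 0.75000)
(M + Y(K(6), j))² = (¾ + 2)² = (11/4)² = 121/16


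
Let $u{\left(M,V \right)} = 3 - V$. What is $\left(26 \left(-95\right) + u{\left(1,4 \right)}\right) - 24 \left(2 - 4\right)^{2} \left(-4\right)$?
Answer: $-2087$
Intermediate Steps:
$\left(26 \left(-95\right) + u{\left(1,4 \right)}\right) - 24 \left(2 - 4\right)^{2} \left(-4\right) = \left(26 \left(-95\right) + \left(3 - 4\right)\right) - 24 \left(2 - 4\right)^{2} \left(-4\right) = \left(-2470 + \left(3 - 4\right)\right) - 24 \left(-2\right)^{2} \left(-4\right) = \left(-2470 - 1\right) - 24 \cdot 4 \left(-4\right) = -2471 - 96 \left(-4\right) = -2471 - -384 = -2471 + 384 = -2087$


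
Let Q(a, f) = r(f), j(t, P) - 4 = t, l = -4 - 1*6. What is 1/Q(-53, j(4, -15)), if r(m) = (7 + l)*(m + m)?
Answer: -1/48 ≈ -0.020833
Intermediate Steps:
l = -10 (l = -4 - 6 = -10)
j(t, P) = 4 + t
r(m) = -6*m (r(m) = (7 - 10)*(m + m) = -6*m)
Q(a, f) = -6*f
1/Q(-53, j(4, -15)) = 1/(-6*(4 + 4)) = 1/(-6*8) = 1/(-48) = -1/48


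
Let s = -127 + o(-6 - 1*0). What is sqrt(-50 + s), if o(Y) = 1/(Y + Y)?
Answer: 5*I*sqrt(255)/6 ≈ 13.307*I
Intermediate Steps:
o(Y) = 1/(2*Y)
s = -1525/12 (s = -127 + 1/(2*(-6 - 1*0)) = -127 + 1/(2*(-6 + 0)) = -127 + (1/2)/(-6) = -127 + (1/2)*(-1/6) = -127 - 1/12 = -1525/12 ≈ -127.08)
sqrt(-50 + s) = sqrt(-50 - 1525/12) = sqrt(-2125/12) = 5*I*sqrt(255)/6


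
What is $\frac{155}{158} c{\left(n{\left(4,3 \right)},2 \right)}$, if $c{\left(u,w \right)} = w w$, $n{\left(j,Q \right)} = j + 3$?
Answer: $\frac{310}{79} \approx 3.924$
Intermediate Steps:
$n{\left(j,Q \right)} = 3 + j$
$c{\left(u,w \right)} = w^{2}$
$\frac{155}{158} c{\left(n{\left(4,3 \right)},2 \right)} = \frac{155}{158} \cdot 2^{2} = 155 \cdot \frac{1}{158} \cdot 4 = \frac{155}{158} \cdot 4 = \frac{310}{79}$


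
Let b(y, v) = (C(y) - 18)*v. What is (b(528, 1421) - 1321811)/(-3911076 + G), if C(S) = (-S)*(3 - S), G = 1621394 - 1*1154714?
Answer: -392553811/3444396 ≈ -113.97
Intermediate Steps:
G = 466680 (G = 1621394 - 1154714 = 466680)
C(S) = -S*(3 - S)
b(y, v) = v*(-18 + y*(-3 + y)) (b(y, v) = (y*(-3 + y) - 18)*v = (-18 + y*(-3 + y))*v = v*(-18 + y*(-3 + y)))
(b(528, 1421) - 1321811)/(-3911076 + G) = (1421*(-18 + 528*(-3 + 528)) - 1321811)/(-3911076 + 466680) = (1421*(-18 + 528*525) - 1321811)/(-3444396) = (1421*(-18 + 277200) - 1321811)*(-1/3444396) = (1421*277182 - 1321811)*(-1/3444396) = (393875622 - 1321811)*(-1/3444396) = 392553811*(-1/3444396) = -392553811/3444396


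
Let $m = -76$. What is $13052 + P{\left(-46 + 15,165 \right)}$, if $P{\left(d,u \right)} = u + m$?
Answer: $13141$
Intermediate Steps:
$P{\left(d,u \right)} = -76 + u$ ($P{\left(d,u \right)} = u - 76 = -76 + u$)
$13052 + P{\left(-46 + 15,165 \right)} = 13052 + \left(-76 + 165\right) = 13052 + 89 = 13141$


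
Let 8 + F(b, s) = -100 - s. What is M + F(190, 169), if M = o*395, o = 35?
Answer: 13548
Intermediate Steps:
M = 13825 (M = 35*395 = 13825)
F(b, s) = -108 - s (F(b, s) = -8 + (-100 - s) = -108 - s)
M + F(190, 169) = 13825 + (-108 - 1*169) = 13825 + (-108 - 169) = 13825 - 277 = 13548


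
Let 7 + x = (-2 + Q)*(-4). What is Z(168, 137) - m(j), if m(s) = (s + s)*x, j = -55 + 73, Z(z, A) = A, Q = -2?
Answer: -187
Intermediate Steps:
x = 9 (x = -7 + (-2 - 2)*(-4) = -7 - 4*(-4) = -7 + 16 = 9)
j = 18
m(s) = 18*s (m(s) = (s + s)*9 = (2*s)*9 = 18*s)
Z(168, 137) - m(j) = 137 - 18*18 = 137 - 1*324 = 137 - 324 = -187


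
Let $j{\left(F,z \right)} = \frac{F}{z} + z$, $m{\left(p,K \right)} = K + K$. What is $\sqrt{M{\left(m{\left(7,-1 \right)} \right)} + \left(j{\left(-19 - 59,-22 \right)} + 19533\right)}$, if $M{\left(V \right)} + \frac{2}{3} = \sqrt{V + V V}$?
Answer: $\frac{\sqrt{21250614 + 1089 \sqrt{2}}}{33} \approx 139.7$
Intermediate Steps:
$m{\left(p,K \right)} = 2 K$
$j{\left(F,z \right)} = z + \frac{F}{z}$ ($j{\left(F,z \right)} = \frac{F}{z} + z = z + \frac{F}{z}$)
$M{\left(V \right)} = - \frac{2}{3} + \sqrt{V + V^{2}}$ ($M{\left(V \right)} = - \frac{2}{3} + \sqrt{V + V V} = - \frac{2}{3} + \sqrt{V + V^{2}}$)
$\sqrt{M{\left(m{\left(7,-1 \right)} \right)} + \left(j{\left(-19 - 59,-22 \right)} + 19533\right)} = \sqrt{\left(- \frac{2}{3} + \sqrt{2 \left(-1\right) \left(1 + 2 \left(-1\right)\right)}\right) + \left(\left(-22 + \frac{-19 - 59}{-22}\right) + 19533\right)} = \sqrt{\left(- \frac{2}{3} + \sqrt{- 2 \left(1 - 2\right)}\right) + \left(\left(-22 - - \frac{39}{11}\right) + 19533\right)} = \sqrt{\left(- \frac{2}{3} + \sqrt{\left(-2\right) \left(-1\right)}\right) + \left(\left(-22 + \frac{39}{11}\right) + 19533\right)} = \sqrt{\left(- \frac{2}{3} + \sqrt{2}\right) + \left(- \frac{203}{11} + 19533\right)} = \sqrt{\left(- \frac{2}{3} + \sqrt{2}\right) + \frac{214660}{11}} = \sqrt{\frac{643958}{33} + \sqrt{2}}$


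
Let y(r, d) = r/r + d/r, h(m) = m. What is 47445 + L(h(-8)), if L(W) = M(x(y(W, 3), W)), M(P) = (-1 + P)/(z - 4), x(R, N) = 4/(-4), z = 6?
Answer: 47444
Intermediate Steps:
y(r, d) = 1 + d/r
x(R, N) = -1 (x(R, N) = 4*(-1/4) = -1)
M(P) = -1/2 + P/2 (M(P) = (-1 + P)/(6 - 4) = (-1 + P)/2 = (-1 + P)*(1/2) = -1/2 + P/2)
L(W) = -1 (L(W) = -1/2 + (1/2)*(-1) = -1/2 - 1/2 = -1)
47445 + L(h(-8)) = 47445 - 1 = 47444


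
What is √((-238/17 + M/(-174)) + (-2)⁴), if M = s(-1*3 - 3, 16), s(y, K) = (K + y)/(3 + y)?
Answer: √15283/87 ≈ 1.4210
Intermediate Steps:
s(y, K) = (K + y)/(3 + y)
M = -10/3 (M = (16 + (-1*3 - 3))/(3 + (-1*3 - 3)) = (16 + (-3 - 3))/(3 + (-3 - 3)) = (16 - 6)/(3 - 6) = 10/(-3) = -⅓*10 = -10/3 ≈ -3.3333)
√((-238/17 + M/(-174)) + (-2)⁴) = √((-238/17 - 10/3/(-174)) + (-2)⁴) = √((-238*1/17 - 10/3*(-1/174)) + 16) = √((-14 + 5/261) + 16) = √(-3649/261 + 16) = √(527/261) = √15283/87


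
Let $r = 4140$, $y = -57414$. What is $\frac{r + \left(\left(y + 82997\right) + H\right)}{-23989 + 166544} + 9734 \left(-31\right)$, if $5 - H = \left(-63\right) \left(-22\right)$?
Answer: $- \frac{43016513128}{142555} \approx -3.0175 \cdot 10^{5}$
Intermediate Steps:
$H = -1381$ ($H = 5 - \left(-63\right) \left(-22\right) = 5 - 1386 = -1381$)
$\frac{r + \left(\left(y + 82997\right) + H\right)}{-23989 + 166544} + 9734 \left(-31\right) = \frac{4140 + \left(\left(-57414 + 82997\right) - 1381\right)}{-23989 + 166544} + 9734 \left(-31\right) = \frac{4140 + \left(25583 - 1381\right)}{142555} - 301754 = \left(4140 + 24202\right) \frac{1}{142555} - 301754 = 28342 \cdot \frac{1}{142555} - 301754 = \frac{28342}{142555} - 301754 = - \frac{43016513128}{142555}$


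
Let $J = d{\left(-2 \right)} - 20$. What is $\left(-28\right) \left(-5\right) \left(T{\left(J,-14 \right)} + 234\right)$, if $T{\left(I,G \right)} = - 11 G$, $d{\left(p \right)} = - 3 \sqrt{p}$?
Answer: $54320$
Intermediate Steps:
$J = -20 - 3 i \sqrt{2}$ ($J = - 3 \sqrt{-2} - 20 = - 3 i \sqrt{2} - 20 = -20 - 3 i \sqrt{2} \approx -20.0 - 4.2426 i$)
$\left(-28\right) \left(-5\right) \left(T{\left(J,-14 \right)} + 234\right) = \left(-28\right) \left(-5\right) \left(\left(-11\right) \left(-14\right) + 234\right) = 140 \left(154 + 234\right) = 140 \cdot 388 = 54320$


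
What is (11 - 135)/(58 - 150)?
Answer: 31/23 ≈ 1.3478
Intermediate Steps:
(11 - 135)/(58 - 150) = -124/(-92) = -1/92*(-124) = 31/23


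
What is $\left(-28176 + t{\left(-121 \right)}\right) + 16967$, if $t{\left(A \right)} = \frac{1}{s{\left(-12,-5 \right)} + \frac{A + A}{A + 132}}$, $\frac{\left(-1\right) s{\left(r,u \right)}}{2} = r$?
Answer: $- \frac{22417}{2} \approx -11209.0$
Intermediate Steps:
$s{\left(r,u \right)} = - 2 r$
$t{\left(A \right)} = \frac{1}{24 + \frac{2 A}{132 + A}}$ ($t{\left(A \right)} = \frac{1}{\left(-2\right) \left(-12\right) + \frac{A + A}{A + 132}} = \frac{1}{24 + \frac{2 A}{132 + A}}$)
$\left(-28176 + t{\left(-121 \right)}\right) + 16967 = \left(-28176 + \frac{132 - 121}{2 \left(1584 + 13 \left(-121\right)\right)}\right) + 16967 = \left(-28176 + \frac{1}{2} \frac{1}{1584 - 1573} \cdot 11\right) + 16967 = \left(-28176 + \frac{1}{2} \cdot \frac{1}{11} \cdot 11\right) + 16967 = \left(-28176 + \frac{1}{2}\right) + 16967 = - \frac{56351}{2} + 16967 = - \frac{22417}{2}$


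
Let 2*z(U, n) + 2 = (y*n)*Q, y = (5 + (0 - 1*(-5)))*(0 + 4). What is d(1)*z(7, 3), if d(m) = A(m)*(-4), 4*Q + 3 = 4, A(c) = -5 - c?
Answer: 336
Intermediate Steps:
y = 40 (y = (5 + (0 + 5))*4 = (5 + 5)*4 = 10*4 = 40)
Q = ¼ (Q = -¾ + (¼)*4 = -¾ + 1 = ¼ ≈ 0.25000)
z(U, n) = -1 + 5*n (z(U, n) = -1 + ((40*n)*(¼))/2 = -1 + (10*n)/2 = -1 + 5*n)
d(m) = 20 + 4*m (d(m) = (-5 - m)*(-4) = 20 + 4*m)
d(1)*z(7, 3) = (20 + 4*1)*(-1 + 5*3) = (20 + 4)*(-1 + 15) = 24*14 = 336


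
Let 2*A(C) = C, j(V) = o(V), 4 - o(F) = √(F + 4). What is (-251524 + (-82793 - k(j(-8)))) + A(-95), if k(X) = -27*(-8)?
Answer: -669161/2 ≈ -3.3458e+5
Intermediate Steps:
o(F) = 4 - √(4 + F) (o(F) = 4 - √(F + 4) = 4 - √(4 + F))
j(V) = 4 - √(4 + V)
A(C) = C/2
k(X) = 216
(-251524 + (-82793 - k(j(-8)))) + A(-95) = (-251524 + (-82793 - 1*216)) + (½)*(-95) = (-251524 + (-82793 - 216)) - 95/2 = (-251524 - 83009) - 95/2 = -334533 - 95/2 = -669161/2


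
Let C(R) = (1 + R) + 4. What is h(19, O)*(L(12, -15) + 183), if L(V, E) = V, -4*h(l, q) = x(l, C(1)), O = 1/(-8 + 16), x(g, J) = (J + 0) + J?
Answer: -585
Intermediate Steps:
C(R) = 5 + R
x(g, J) = 2*J (x(g, J) = J + J = 2*J)
O = 1/8 ≈ 0.12500
h(l, q) = -3 (h(l, q) = -(5 + 1)/2 = -6/2 = -1/4*12 = -3)
h(19, O)*(L(12, -15) + 183) = -3*(12 + 183) = -3*195 = -585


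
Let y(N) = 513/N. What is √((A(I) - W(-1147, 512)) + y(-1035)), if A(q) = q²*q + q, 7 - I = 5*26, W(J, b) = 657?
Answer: 3*I*√2735587570/115 ≈ 1364.4*I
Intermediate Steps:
I = -123 (I = 7 - 5*26 = 7 - 1*130 = 7 - 130 = -123)
A(q) = q + q³ (A(q) = q³ + q = q + q³)
√((A(I) - W(-1147, 512)) + y(-1035)) = √(((-123 + (-123)³) - 1*657) + 513/(-1035)) = √(((-123 - 1860867) - 657) + 513*(-1/1035)) = √((-1860990 - 657) - 57/115) = √(-1861647 - 57/115) = √(-214089462/115) = 3*I*√2735587570/115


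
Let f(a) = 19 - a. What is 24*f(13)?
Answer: 144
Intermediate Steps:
24*f(13) = 24*(19 - 1*13) = 24*(19 - 13) = 24*6 = 144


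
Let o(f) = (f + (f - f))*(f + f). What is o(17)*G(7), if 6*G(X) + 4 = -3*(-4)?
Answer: 2312/3 ≈ 770.67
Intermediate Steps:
G(X) = 4/3 (G(X) = -⅔ + (-3*(-4))/6 = -⅔ + (⅙)*12 = -⅔ + 2 = 4/3)
o(f) = 2*f² (o(f) = (f + 0)*(2*f) = f*(2*f) = 2*f²)
o(17)*G(7) = (2*17²)*(4/3) = (2*289)*(4/3) = 578*(4/3) = 2312/3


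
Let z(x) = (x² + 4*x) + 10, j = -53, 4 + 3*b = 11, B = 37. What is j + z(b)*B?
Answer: 7774/9 ≈ 863.78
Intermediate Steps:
b = 7/3 (b = -4/3 + (⅓)*11 = -4/3 + 11/3 = 7/3 ≈ 2.3333)
z(x) = 10 + x² + 4*x
j + z(b)*B = -53 + (10 + (7/3)² + 4*(7/3))*37 = -53 + (10 + 49/9 + 28/3)*37 = -53 + (223/9)*37 = -53 + 8251/9 = 7774/9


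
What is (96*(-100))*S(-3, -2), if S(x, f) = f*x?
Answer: -57600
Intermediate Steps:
(96*(-100))*S(-3, -2) = (96*(-100))*(-2*(-3)) = -9600*6 = -57600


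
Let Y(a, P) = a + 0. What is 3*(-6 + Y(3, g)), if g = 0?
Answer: -9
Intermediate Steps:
Y(a, P) = a
3*(-6 + Y(3, g)) = 3*(-6 + 3) = 3*(-3) = -9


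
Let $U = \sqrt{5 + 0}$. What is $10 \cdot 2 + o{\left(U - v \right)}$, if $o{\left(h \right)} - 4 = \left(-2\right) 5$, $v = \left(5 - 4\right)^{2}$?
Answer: $14$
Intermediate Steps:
$U = \sqrt{5} \approx 2.2361$
$v = 1$ ($v = 1^{2} = 1$)
$o{\left(h \right)} = -6$ ($o{\left(h \right)} = 4 - 10 = -6$)
$10 \cdot 2 + o{\left(U - v \right)} = 10 \cdot 2 - 6 = 20 - 6 = 14$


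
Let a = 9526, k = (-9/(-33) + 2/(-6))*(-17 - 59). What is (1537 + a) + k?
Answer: 365231/33 ≈ 11068.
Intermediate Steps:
k = 152/33 (k = (-9*(-1/33) + 2*(-⅙))*(-76) = (3/11 - ⅓)*(-76) = -2/33*(-76) = 152/33 ≈ 4.6061)
(1537 + a) + k = (1537 + 9526) + 152/33 = 11063 + 152/33 = 365231/33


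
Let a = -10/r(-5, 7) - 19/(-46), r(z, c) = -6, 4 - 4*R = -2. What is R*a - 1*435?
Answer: -39733/92 ≈ -431.88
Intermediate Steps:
R = 3/2 (R = 1 - ¼*(-2) = 1 + ½ = 3/2 ≈ 1.5000)
a = 287/138 (a = -10/(-6) - 19/(-46) = -10*(-⅙) - 19*(-1/46) = 5/3 + 19/46 = 287/138 ≈ 2.0797)
R*a - 1*435 = (3/2)*(287/138) - 1*435 = 287/92 - 435 = -39733/92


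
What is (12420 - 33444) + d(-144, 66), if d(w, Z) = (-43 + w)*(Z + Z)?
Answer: -45708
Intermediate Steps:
d(w, Z) = 2*Z*(-43 + w) (d(w, Z) = (-43 + w)*(2*Z) = 2*Z*(-43 + w))
(12420 - 33444) + d(-144, 66) = (12420 - 33444) + 2*66*(-43 - 144) = -21024 + 2*66*(-187) = -21024 - 24684 = -45708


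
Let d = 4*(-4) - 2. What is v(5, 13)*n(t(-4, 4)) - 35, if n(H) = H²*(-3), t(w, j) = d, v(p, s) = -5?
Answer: 4825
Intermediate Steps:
d = -18 (d = -16 - 2 = -18)
t(w, j) = -18
n(H) = -3*H²
v(5, 13)*n(t(-4, 4)) - 35 = -(-15)*(-18)² - 35 = -(-15)*324 - 35 = -5*(-972) - 35 = 4860 - 35 = 4825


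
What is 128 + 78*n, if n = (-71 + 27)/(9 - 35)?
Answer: 260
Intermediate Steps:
n = 22/13 (n = -44/(-26) = -44*(-1/26) = 22/13 ≈ 1.6923)
128 + 78*n = 128 + 78*(22/13) = 128 + 132 = 260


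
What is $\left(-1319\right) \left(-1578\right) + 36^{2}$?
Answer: $2082678$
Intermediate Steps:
$\left(-1319\right) \left(-1578\right) + 36^{2} = 2081382 + 1296 = 2082678$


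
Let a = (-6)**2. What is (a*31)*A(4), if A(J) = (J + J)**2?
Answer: 71424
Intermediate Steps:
A(J) = 4*J**2 (A(J) = (2*J)**2 = 4*J**2)
a = 36
(a*31)*A(4) = (36*31)*(4*4**2) = 1116*(4*16) = 1116*64 = 71424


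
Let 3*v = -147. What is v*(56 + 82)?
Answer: -6762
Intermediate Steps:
v = -49 (v = (1/3)*(-147) = -49)
v*(56 + 82) = -49*(56 + 82) = -49*138 = -6762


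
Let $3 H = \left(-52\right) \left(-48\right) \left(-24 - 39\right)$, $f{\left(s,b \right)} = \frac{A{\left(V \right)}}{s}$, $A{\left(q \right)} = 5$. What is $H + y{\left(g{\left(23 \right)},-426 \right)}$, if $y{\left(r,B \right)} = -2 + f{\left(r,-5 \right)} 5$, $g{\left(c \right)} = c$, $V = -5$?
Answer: $- \frac{1205589}{23} \approx -52417.0$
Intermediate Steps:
$f{\left(s,b \right)} = \frac{5}{s}$
$H = -52416$ ($H = \frac{\left(-52\right) \left(-48\right) \left(-24 - 39\right)}{3} = \frac{2496 \left(-63\right)}{3} = \frac{1}{3} \left(-157248\right) = -52416$)
$y{\left(r,B \right)} = -2 + \frac{25}{r}$ ($y{\left(r,B \right)} = -2 + \frac{5}{r} 5 = -2 + \frac{25}{r}$)
$H + y{\left(g{\left(23 \right)},-426 \right)} = -52416 - \left(2 - \frac{25}{23}\right) = -52416 + \left(-2 + 25 \cdot \frac{1}{23}\right) = -52416 + \left(-2 + \frac{25}{23}\right) = -52416 - \frac{21}{23} = - \frac{1205589}{23}$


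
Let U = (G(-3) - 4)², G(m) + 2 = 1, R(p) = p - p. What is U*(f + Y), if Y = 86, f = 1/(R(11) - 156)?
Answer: 335375/156 ≈ 2149.8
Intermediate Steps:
R(p) = 0
G(m) = -1 (G(m) = -2 + 1 = -1)
U = 25 (U = (-1 - 4)² = (-5)² = 25)
f = -1/156 (f = 1/(0 - 156) = 1/(-156) = -1/156 ≈ -0.0064103)
U*(f + Y) = 25*(-1/156 + 86) = 25*(13415/156) = 335375/156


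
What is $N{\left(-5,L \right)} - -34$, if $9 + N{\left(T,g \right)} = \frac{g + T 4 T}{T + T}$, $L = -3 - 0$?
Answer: $\frac{153}{10} \approx 15.3$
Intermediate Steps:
$L = -3$ ($L = -3 + 0 = -3$)
$N{\left(T,g \right)} = -9 + \frac{g + 4 T^{2}}{2 T}$ ($N{\left(T,g \right)} = -9 + \frac{g + T 4 T}{T + T} = -9 + \frac{g + 4 T T}{2 T} = -9 + \left(g + 4 T^{2}\right) \frac{1}{2 T} = -9 + \frac{g + 4 T^{2}}{2 T}$)
$N{\left(-5,L \right)} - -34 = \left(-9 + 2 \left(-5\right) + \frac{1}{2} \left(-3\right) \frac{1}{-5}\right) - -34 = \left(-9 - 10 + \frac{1}{2} \left(-3\right) \left(- \frac{1}{5}\right)\right) + 34 = \left(-9 - 10 + \frac{3}{10}\right) + 34 = - \frac{187}{10} + 34 = \frac{153}{10}$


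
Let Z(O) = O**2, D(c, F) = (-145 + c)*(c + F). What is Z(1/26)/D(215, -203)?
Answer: 1/567840 ≈ 1.7611e-6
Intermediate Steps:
D(c, F) = (-145 + c)*(F + c)
Z(1/26)/D(215, -203) = (1/26)**2/(215**2 - 145*(-203) - 145*215 - 203*215) = (1/26)**2/(46225 + 29435 - 31175 - 43645) = (1/676)/840 = (1/676)*(1/840) = 1/567840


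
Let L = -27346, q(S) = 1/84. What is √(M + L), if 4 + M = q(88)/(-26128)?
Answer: I*√2058487639723893/274344 ≈ 165.38*I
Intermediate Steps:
q(S) = 1/84
M = -8779009/2194752 (M = -4 + (1/84)/(-26128) = -4 + (1/84)*(-1/26128) = -4 - 1/2194752 = -8779009/2194752 ≈ -4.0000)
√(M + L) = √(-8779009/2194752 - 27346) = √(-60026467201/2194752) = I*√2058487639723893/274344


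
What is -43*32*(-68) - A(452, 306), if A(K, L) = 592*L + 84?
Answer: -87668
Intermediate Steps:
A(K, L) = 84 + 592*L
-43*32*(-68) - A(452, 306) = -43*32*(-68) - (84 + 592*306) = -1376*(-68) - (84 + 181152) = 93568 - 1*181236 = 93568 - 181236 = -87668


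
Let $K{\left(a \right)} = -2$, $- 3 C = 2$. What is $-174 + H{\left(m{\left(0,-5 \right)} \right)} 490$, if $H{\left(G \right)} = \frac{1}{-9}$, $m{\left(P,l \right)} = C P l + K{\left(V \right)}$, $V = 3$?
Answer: $- \frac{2056}{9} \approx -228.44$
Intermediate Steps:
$C = - \frac{2}{3}$ ($C = \left(- \frac{1}{3}\right) 2 = - \frac{2}{3} \approx -0.66667$)
$m{\left(P,l \right)} = -2 - \frac{2 P l}{3}$ ($m{\left(P,l \right)} = - \frac{2 P}{3} l - 2 = - \frac{2 P l}{3} - 2 = -2 - \frac{2 P l}{3}$)
$H{\left(G \right)} = - \frac{1}{9}$
$-174 + H{\left(m{\left(0,-5 \right)} \right)} 490 = -174 - \frac{490}{9} = - \frac{2056}{9}$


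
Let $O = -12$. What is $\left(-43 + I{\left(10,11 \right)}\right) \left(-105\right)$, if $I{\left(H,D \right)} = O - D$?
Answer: $6930$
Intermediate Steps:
$I{\left(H,D \right)} = -12 - D$
$\left(-43 + I{\left(10,11 \right)}\right) \left(-105\right) = \left(-43 - 23\right) \left(-105\right) = \left(-66\right) \left(-105\right) = 6930$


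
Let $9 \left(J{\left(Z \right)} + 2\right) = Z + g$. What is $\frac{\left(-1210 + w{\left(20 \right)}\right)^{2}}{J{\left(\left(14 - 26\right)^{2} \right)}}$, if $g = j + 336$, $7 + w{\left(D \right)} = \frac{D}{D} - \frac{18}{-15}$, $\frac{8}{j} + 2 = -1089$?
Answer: $\frac{181128520422}{6300425} \approx 28749.0$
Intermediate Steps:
$j = - \frac{8}{1091}$ ($j = \frac{8}{-2 - 1089} = \frac{8}{-1091} = 8 \left(- \frac{1}{1091}\right) = - \frac{8}{1091} \approx -0.0073327$)
$w{\left(D \right)} = - \frac{24}{5}$ ($w{\left(D \right)} = -7 + \left(\frac{D}{D} - \frac{18}{-15}\right) = -7 + \left(1 - - \frac{6}{5}\right) = -7 + \left(1 + \frac{6}{5}\right) = -7 + \frac{11}{5} = - \frac{24}{5}$)
$g = \frac{366568}{1091}$ ($g = - \frac{8}{1091} + 336 = \frac{366568}{1091} \approx 335.99$)
$J{\left(Z \right)} = \frac{346930}{9819} + \frac{Z}{9}$ ($J{\left(Z \right)} = -2 + \frac{Z + \frac{366568}{1091}}{9} = -2 + \frac{\frac{366568}{1091} + Z}{9} = -2 + \left(\frac{366568}{9819} + \frac{Z}{9}\right) = \frac{346930}{9819} + \frac{Z}{9}$)
$\frac{\left(-1210 + w{\left(20 \right)}\right)^{2}}{J{\left(\left(14 - 26\right)^{2} \right)}} = \frac{\left(-1210 - \frac{24}{5}\right)^{2}}{\frac{346930}{9819} + \frac{\left(14 - 26\right)^{2}}{9}} = \frac{\left(- \frac{6074}{5}\right)^{2}}{\frac{346930}{9819} + \frac{\left(-12\right)^{2}}{9}} = \frac{36893476}{25 \left(\frac{346930}{9819} + \frac{1}{9} \cdot 144\right)} = \frac{36893476}{25 \left(\frac{346930}{9819} + 16\right)} = \frac{36893476}{25 \cdot \frac{504034}{9819}} = \frac{36893476}{25} \cdot \frac{9819}{504034} = \frac{181128520422}{6300425}$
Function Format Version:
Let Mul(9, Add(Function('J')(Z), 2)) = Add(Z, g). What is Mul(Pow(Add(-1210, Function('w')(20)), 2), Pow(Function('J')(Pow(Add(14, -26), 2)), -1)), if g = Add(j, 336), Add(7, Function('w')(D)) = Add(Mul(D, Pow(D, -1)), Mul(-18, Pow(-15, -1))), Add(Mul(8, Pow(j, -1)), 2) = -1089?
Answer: Rational(181128520422, 6300425) ≈ 28749.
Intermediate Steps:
j = Rational(-8, 1091) (j = Mul(8, Pow(Add(-2, -1089), -1)) = Mul(8, Pow(-1091, -1)) = Mul(8, Rational(-1, 1091)) = Rational(-8, 1091) ≈ -0.0073327)
Function('w')(D) = Rational(-24, 5) (Function('w')(D) = Add(-7, Add(Mul(D, Pow(D, -1)), Mul(-18, Pow(-15, -1)))) = Add(-7, Add(1, Mul(-18, Rational(-1, 15)))) = Add(-7, Add(1, Rational(6, 5))) = Add(-7, Rational(11, 5)) = Rational(-24, 5))
g = Rational(366568, 1091) (g = Add(Rational(-8, 1091), 336) = Rational(366568, 1091) ≈ 335.99)
Function('J')(Z) = Add(Rational(346930, 9819), Mul(Rational(1, 9), Z)) (Function('J')(Z) = Add(-2, Mul(Rational(1, 9), Add(Z, Rational(366568, 1091)))) = Add(-2, Mul(Rational(1, 9), Add(Rational(366568, 1091), Z))) = Add(-2, Add(Rational(366568, 9819), Mul(Rational(1, 9), Z))) = Add(Rational(346930, 9819), Mul(Rational(1, 9), Z)))
Mul(Pow(Add(-1210, Function('w')(20)), 2), Pow(Function('J')(Pow(Add(14, -26), 2)), -1)) = Mul(Pow(Add(-1210, Rational(-24, 5)), 2), Pow(Add(Rational(346930, 9819), Mul(Rational(1, 9), Pow(Add(14, -26), 2))), -1)) = Mul(Pow(Rational(-6074, 5), 2), Pow(Add(Rational(346930, 9819), Mul(Rational(1, 9), Pow(-12, 2))), -1)) = Mul(Rational(36893476, 25), Pow(Add(Rational(346930, 9819), Mul(Rational(1, 9), 144)), -1)) = Mul(Rational(36893476, 25), Pow(Add(Rational(346930, 9819), 16), -1)) = Mul(Rational(36893476, 25), Pow(Rational(504034, 9819), -1)) = Mul(Rational(36893476, 25), Rational(9819, 504034)) = Rational(181128520422, 6300425)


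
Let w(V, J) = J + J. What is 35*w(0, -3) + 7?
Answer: -203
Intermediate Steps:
w(V, J) = 2*J
35*w(0, -3) + 7 = 35*(2*(-3)) + 7 = 35*(-6) + 7 = -210 + 7 = -203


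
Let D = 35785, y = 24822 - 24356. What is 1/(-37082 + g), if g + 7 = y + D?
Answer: -1/838 ≈ -0.0011933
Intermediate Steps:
y = 466
g = 36244 (g = -7 + (466 + 35785) = -7 + 36251 = 36244)
1/(-37082 + g) = 1/(-37082 + 36244) = 1/(-838) = -1/838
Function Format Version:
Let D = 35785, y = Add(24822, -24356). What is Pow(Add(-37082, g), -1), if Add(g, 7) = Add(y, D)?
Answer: Rational(-1, 838) ≈ -0.0011933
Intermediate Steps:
y = 466
g = 36244 (g = Add(-7, Add(466, 35785)) = Add(-7, 36251) = 36244)
Pow(Add(-37082, g), -1) = Pow(Add(-37082, 36244), -1) = Pow(-838, -1) = Rational(-1, 838)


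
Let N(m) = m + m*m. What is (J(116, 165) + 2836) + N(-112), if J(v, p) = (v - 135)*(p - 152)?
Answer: 15021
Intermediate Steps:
N(m) = m + m²
J(v, p) = (-152 + p)*(-135 + v) (J(v, p) = (-135 + v)*(-152 + p) = (-152 + p)*(-135 + v))
(J(116, 165) + 2836) + N(-112) = ((20520 - 152*116 - 135*165 + 165*116) + 2836) - 112*(1 - 112) = ((20520 - 17632 - 22275 + 19140) + 2836) - 112*(-111) = (-247 + 2836) + 12432 = 2589 + 12432 = 15021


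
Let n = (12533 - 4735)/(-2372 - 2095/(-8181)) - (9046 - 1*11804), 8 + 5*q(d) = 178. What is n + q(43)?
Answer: 7730006038/2771891 ≈ 2788.7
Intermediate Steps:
q(d) = 34 (q(d) = -8/5 + (⅕)*178 = -8/5 + 178/5 = 34)
n = 7635761744/2771891 (n = 7798/(-2372 - 2095*(-1/8181)) - (9046 - 11804) = 7798/(-2372 + 2095/8181) - 1*(-2758) = 7798/(-19403237/8181) + 2758 = 7798*(-8181/19403237) + 2758 = -9113634/2771891 + 2758 = 7635761744/2771891 ≈ 2754.7)
n + q(43) = 7635761744/2771891 + 34 = 7730006038/2771891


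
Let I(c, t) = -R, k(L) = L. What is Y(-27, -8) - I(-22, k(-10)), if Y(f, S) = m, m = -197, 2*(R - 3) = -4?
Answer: -196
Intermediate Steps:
R = 1 (R = 3 + (1/2)*(-4) = 3 - 2 = 1)
I(c, t) = -1 (I(c, t) = -1*1 = -1)
Y(f, S) = -197
Y(-27, -8) - I(-22, k(-10)) = -197 - 1*(-1) = -197 + 1 = -196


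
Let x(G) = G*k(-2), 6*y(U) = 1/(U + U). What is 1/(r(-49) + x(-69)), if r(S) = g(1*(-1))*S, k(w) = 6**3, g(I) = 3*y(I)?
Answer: -4/59567 ≈ -6.7151e-5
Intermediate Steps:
y(U) = 1/(12*U) (y(U) = 1/(6*(U + U)) = 1/(6*((2*U))) = (1/(2*U))/6 = 1/(12*U))
g(I) = 1/(4*I) (g(I) = 3*(1/(12*I)) = 1/(4*I))
k(w) = 216
r(S) = -S/4 (r(S) = (1/(4*((1*(-1)))))*S = ((1/4)/(-1))*S = ((1/4)*(-1))*S = -S/4)
x(G) = 216*G (x(G) = G*216 = 216*G)
1/(r(-49) + x(-69)) = 1/(-1/4*(-49) + 216*(-69)) = 1/(49/4 - 14904) = 1/(-59567/4) = -4/59567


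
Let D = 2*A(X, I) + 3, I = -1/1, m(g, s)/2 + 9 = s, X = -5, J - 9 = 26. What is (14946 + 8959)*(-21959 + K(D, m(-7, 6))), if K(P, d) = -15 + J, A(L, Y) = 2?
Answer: -524451795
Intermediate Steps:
J = 35 (J = 9 + 26 = 35)
m(g, s) = -18 + 2*s
I = -1 (I = -1*1 = -1)
D = 7 (D = 2*2 + 3 = 4 + 3 = 7)
K(P, d) = 20 (K(P, d) = -15 + 35 = 20)
(14946 + 8959)*(-21959 + K(D, m(-7, 6))) = (14946 + 8959)*(-21959 + 20) = 23905*(-21939) = -524451795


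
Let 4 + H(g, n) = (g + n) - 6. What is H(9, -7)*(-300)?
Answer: 2400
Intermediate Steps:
H(g, n) = -10 + g + n (H(g, n) = -4 + ((g + n) - 6) = -4 + (-6 + g + n) = -10 + g + n)
H(9, -7)*(-300) = (-10 + 9 - 7)*(-300) = -8*(-300) = 2400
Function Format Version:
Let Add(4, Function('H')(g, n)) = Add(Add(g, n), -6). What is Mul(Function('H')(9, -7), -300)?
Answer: 2400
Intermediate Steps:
Function('H')(g, n) = Add(-10, g, n) (Function('H')(g, n) = Add(-4, Add(Add(g, n), -6)) = Add(-4, Add(-6, g, n)) = Add(-10, g, n))
Mul(Function('H')(9, -7), -300) = Mul(Add(-10, 9, -7), -300) = Mul(-8, -300) = 2400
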